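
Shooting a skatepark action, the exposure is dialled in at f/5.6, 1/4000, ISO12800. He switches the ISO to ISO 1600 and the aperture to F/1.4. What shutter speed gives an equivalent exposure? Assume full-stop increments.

ISO: 12800 → 6400 → 3200 → 1600 — 3 stops dropped (darker).
Aperture: f/5.6 → f/4 → f/2.8 → f/2 → f/1.4 — 4 stops opened up (brighter).
Net change so far: 1 stop brighter. Offset with the shutter speed: 1/4000 → 1/8000.

1/8000s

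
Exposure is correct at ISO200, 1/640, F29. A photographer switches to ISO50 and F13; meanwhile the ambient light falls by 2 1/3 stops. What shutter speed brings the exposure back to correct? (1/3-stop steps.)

1/160s

Scene light: 2 1/3 stops darker.
ISO: 200 → 160 → 125 → 100 → 80 → 64 → 50 — 2 stops dropped (darker).
Aperture: f/29 → f/25 → f/22 → f/20 → f/18 → f/16 → f/14 → f/13 — 2 1/3 stops opened up (brighter).
Net so far: 2 stops darker. Shutter speed: 1/640 → 1/500 → 1/400 → 1/320 → 1/250 → 1/200 → 1/160.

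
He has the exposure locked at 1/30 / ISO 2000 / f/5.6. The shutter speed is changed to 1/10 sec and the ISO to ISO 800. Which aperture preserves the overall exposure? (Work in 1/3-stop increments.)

f/6.3

Shutter speed: 1/30 → 1/25 → 1/20 → 1/15 → 1/13 → 1/10 — 1 2/3 stops slower (brighter).
ISO: 2000 → 1600 → 1250 → 1000 → 800 — 1 1/3 stops dropped (darker).
Net change so far: 1/3 stop brighter. Offset with the aperture: f/5.6 → f/6.3.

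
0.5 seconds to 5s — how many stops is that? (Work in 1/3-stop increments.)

3 1/3 stops

0.5 → 0.6 → 0.8 → 1 → 1.3 → 1.6 → 2 → 2.5 → 3.2 → 4 → 5 — count the steps: 10 third-stops = 3 1/3 stops.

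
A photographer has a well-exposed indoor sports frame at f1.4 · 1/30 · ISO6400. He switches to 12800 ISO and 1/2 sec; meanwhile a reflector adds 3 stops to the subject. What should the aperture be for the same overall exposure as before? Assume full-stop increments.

f/22

Scene light: 3 stops brighter.
ISO: 6400 → 12800 — 1 stop higher (brighter).
Shutter speed: 1/30 → 1/15 → 1/8 → 1/4 → 1/2 — 4 stops slower (brighter).
Net so far: 8 stops brighter. Aperture: f/1.4 → f/2 → f/2.8 → f/4 → f/5.6 → f/8 → f/11 → f/16 → f/22.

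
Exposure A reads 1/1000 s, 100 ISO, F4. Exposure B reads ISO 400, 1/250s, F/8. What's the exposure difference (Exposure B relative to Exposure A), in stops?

Aperture: f/4 → f/5.6 → f/8 — 2 stops smaller aperture (darker).
Shutter speed: 1/1000 → 1/500 → 1/250 — 2 stops slower (brighter).
ISO: 100 → 200 → 400 — 2 stops raised (brighter).
Net: −2 +2 +2 = +2 stops.

2 stops brighter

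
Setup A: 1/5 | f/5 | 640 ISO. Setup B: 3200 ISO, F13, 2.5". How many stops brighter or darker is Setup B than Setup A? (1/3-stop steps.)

3 1/3 stops brighter

Aperture: f/5 → f/5.6 → f/6.3 → f/7.1 → f/8 → f/9 → f/10 → f/11 → f/13 — 2 2/3 stops narrower (darker).
Shutter speed: 1/5 → 1/4 → 0.3 → 0.4 → 0.5 → 0.6 → 0.8 → 1 → 1.3 → 1.6 → 2 → 2.5 — 3 2/3 stops longer (brighter).
ISO: 640 → 800 → 1000 → 1250 → 1600 → 2000 → 2500 → 3200 — 2 1/3 stops raised (brighter).
Net: −2 2/3 +3 2/3 +2 1/3 = +3 1/3 stops.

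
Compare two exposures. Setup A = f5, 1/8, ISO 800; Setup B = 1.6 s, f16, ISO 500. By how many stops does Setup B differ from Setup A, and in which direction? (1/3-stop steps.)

Aperture: f/5 → f/5.6 → f/6.3 → f/7.1 → f/8 → f/9 → f/10 → f/11 → f/13 → f/14 → f/16 — 3 1/3 stops narrower (darker).
Shutter speed: 1/8 → 1/6 → 1/5 → 1/4 → 0.3 → 0.4 → 0.5 → 0.6 → 0.8 → 1 → 1.3 → 1.6 — 3 2/3 stops longer (brighter).
ISO: 800 → 640 → 500 — 2/3 stop dropped (darker).
Net: −3 1/3 +3 2/3 −2/3 = −1/3 stops.

1/3 stop darker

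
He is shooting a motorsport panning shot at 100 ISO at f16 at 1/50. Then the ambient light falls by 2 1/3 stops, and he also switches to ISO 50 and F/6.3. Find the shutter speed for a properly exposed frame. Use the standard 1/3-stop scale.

1/30s

Scene light: 2 1/3 stops darker.
ISO: 100 → 80 → 64 → 50 — 1 stop lower (darker).
Aperture: f/16 → f/14 → f/13 → f/11 → f/10 → f/9 → f/8 → f/7.1 → f/6.3 — 2 2/3 stops larger aperture (brighter).
Net so far: 2/3 stop darker. Shutter speed: 1/50 → 1/40 → 1/30.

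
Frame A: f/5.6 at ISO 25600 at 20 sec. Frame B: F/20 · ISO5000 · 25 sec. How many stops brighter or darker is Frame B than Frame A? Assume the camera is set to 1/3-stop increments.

Aperture: f/5.6 → f/6.3 → f/7.1 → f/8 → f/9 → f/10 → f/11 → f/13 → f/14 → f/16 → f/18 → f/20 — 3 2/3 stops smaller aperture (darker).
Shutter speed: 20 → 25 — 1/3 stop slower (brighter).
ISO: 25600 → 20000 → 16000 → 12800 → 10000 → 8000 → 6400 → 5000 — 2 1/3 stops lower (darker).
Net: −3 2/3 +1/3 −2 1/3 = −5 2/3 stops.

5 2/3 stops darker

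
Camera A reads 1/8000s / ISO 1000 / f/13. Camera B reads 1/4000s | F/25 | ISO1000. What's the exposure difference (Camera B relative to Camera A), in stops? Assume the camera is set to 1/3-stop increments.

Aperture: f/13 → f/14 → f/16 → f/18 → f/20 → f/22 → f/25 — 2 stops narrower (darker).
Shutter speed: 1/8000 → 1/6400 → 1/5000 → 1/4000 — 1 stop slower (brighter).
ISO: unchanged.
Net: −2 +1 = −1 stop.

1 stop darker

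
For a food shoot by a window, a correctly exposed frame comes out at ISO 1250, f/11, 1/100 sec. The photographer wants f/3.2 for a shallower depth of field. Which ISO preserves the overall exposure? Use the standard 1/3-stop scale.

ISO 100

Aperture: f/11 → f/10 → f/9 → f/8 → f/7.1 → f/6.3 → f/5.6 → f/5 → f/4.5 → f/4 → f/3.5 → f/3.2 — 3 2/3 stops larger aperture (brighter).
Need 3 2/3 stops darker from the ISO: 1250 → 1000 → 800 → 640 → 500 → 400 → 320 → 250 → 200 → 160 → 125 → 100.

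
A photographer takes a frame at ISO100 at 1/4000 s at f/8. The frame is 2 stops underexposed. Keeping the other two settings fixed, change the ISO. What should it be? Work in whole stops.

ISO 400

Underexposed by 2 stops → need 2 stops brighter.
ISO: 100 → 200 → 400.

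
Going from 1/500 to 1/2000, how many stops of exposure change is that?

1/500 → 1/1000 → 1/2000 — count the steps: 2 stops.

2 stops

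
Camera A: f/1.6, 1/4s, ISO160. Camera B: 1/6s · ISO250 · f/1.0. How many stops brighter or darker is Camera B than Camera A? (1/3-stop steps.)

Aperture: f/1.6 → f/1.4 → f/1.2 → f/1.1 → f/1.0 — 1 1/3 stops larger aperture (brighter).
Shutter speed: 1/4 → 1/5 → 1/6 — 2/3 stop shorter (darker).
ISO: 160 → 200 → 250 — 2/3 stop higher (brighter).
Net: +1 1/3 −2/3 +2/3 = +1 1/3 stops.

1 1/3 stops brighter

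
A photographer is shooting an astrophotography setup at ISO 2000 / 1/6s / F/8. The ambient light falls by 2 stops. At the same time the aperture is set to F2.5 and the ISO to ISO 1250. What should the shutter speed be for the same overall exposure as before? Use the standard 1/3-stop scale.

1/10s

Scene light: 2 stops darker.
Aperture: f/8 → f/7.1 → f/6.3 → f/5.6 → f/5 → f/4.5 → f/4 → f/3.5 → f/3.2 → f/2.8 → f/2.5 — 3 1/3 stops wider (brighter).
ISO: 2000 → 1600 → 1250 — 2/3 stop dropped (darker).
Net so far: 2/3 stop brighter. Shutter speed: 1/6 → 1/8 → 1/10.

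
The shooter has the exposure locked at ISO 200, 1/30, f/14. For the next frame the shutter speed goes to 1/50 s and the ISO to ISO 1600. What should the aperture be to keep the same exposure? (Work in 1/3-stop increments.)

f/32

Shutter speed: 1/30 → 1/40 → 1/50 — 2/3 stop shorter (darker).
ISO: 200 → 250 → 320 → 400 → 500 → 640 → 800 → 1000 → 1250 → 1600 — 3 stops raised (brighter).
Net change so far: 2 1/3 stops brighter. Offset with the aperture: f/14 → f/16 → f/18 → f/20 → f/22 → f/25 → f/29 → f/32.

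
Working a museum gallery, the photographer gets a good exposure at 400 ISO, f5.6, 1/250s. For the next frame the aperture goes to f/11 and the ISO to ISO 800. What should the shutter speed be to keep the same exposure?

1/125s

Aperture: f/5.6 → f/8 → f/11 — 2 stops stopped down (darker).
ISO: 400 → 800 — 1 stop higher (brighter).
Net change so far: 1 stop darker. Offset with the shutter speed: 1/250 → 1/125.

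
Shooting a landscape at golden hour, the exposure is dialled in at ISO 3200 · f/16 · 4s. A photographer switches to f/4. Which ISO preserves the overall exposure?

ISO 200

Aperture: f/16 → f/11 → f/8 → f/5.6 → f/4 — 4 stops larger aperture (brighter).
Need 4 stops darker from the ISO: 3200 → 1600 → 800 → 400 → 200.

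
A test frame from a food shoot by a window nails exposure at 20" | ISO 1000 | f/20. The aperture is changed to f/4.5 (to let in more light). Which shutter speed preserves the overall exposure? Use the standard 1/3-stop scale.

1 s

Aperture: f/20 → f/18 → f/16 → f/14 → f/13 → f/11 → f/10 → f/9 → f/8 → f/7.1 → f/6.3 → f/5.6 → f/5 → f/4.5 — 4 1/3 stops wider (brighter).
Need 4 1/3 stops darker from the shutter speed: 20 → 15 → 13 → 10 → 8 → 6 → 5 → 4 → 3.2 → 2.5 → 2 → 1.6 → 1.3 → 1.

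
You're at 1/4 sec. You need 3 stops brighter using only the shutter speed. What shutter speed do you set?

2 s

Shutter speed: 1/4 → 1/2 → 1 → 2 — 3 stops longer (brighter).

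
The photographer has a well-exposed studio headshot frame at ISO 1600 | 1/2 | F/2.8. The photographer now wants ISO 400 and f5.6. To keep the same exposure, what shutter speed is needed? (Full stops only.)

ISO: 1600 → 800 → 400 — 2 stops dropped (darker).
Aperture: f/2.8 → f/4 → f/5.6 — 2 stops smaller aperture (darker).
Net change so far: 4 stops darker. Offset with the shutter speed: 1/2 → 1 → 2 → 4 → 8.

8 s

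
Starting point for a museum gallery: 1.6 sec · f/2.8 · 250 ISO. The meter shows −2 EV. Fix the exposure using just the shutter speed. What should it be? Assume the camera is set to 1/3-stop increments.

6 s

Underexposed by 2 stops → need 2 stops brighter.
Shutter speed: 1.6 → 2 → 2.5 → 3.2 → 4 → 5 → 6.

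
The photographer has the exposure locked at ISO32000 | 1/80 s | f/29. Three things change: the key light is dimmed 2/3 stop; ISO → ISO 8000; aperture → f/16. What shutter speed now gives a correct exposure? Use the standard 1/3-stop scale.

1/40s

Scene light: 2/3 stop darker.
ISO: 32000 → 25600 → 20000 → 16000 → 12800 → 10000 → 8000 — 2 stops lower (darker).
Aperture: f/29 → f/25 → f/22 → f/20 → f/18 → f/16 — 1 2/3 stops wider (brighter).
Net so far: 1 stop darker. Shutter speed: 1/80 → 1/60 → 1/50 → 1/40.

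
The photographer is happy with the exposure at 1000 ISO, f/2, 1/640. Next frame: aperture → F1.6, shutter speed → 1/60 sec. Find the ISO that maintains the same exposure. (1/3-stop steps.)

Aperture: f/2 → f/1.8 → f/1.6 — 2/3 stop wider (brighter).
Shutter speed: 1/640 → 1/500 → 1/400 → 1/320 → 1/250 → 1/200 → 1/160 → 1/125 → 1/100 → 1/80 → 1/60 — 3 1/3 stops slower (brighter).
Net change so far: 4 stops brighter. Offset with the ISO: 1000 → 800 → 640 → 500 → 400 → 320 → 250 → 200 → 160 → 125 → 100 → 80 → 64.

ISO 64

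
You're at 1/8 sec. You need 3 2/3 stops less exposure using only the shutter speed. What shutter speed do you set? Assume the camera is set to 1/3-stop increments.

Shutter speed: 1/8 → 1/10 → 1/13 → 1/15 → 1/20 → 1/25 → 1/30 → 1/40 → 1/50 → 1/60 → 1/80 → 1/100 — 3 2/3 stops faster (darker).

1/100s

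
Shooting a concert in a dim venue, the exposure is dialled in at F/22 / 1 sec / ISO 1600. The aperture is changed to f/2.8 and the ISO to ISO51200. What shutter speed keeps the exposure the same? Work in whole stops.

Aperture: f/22 → f/16 → f/11 → f/8 → f/5.6 → f/4 → f/2.8 — 6 stops larger aperture (brighter).
ISO: 1600 → 3200 → 6400 → 12800 → 25600 → 51200 — 5 stops higher (brighter).
Net change so far: 11 stops brighter. Offset with the shutter speed: 1 → 1/2 → 1/4 → 1/8 → 1/15 → 1/30 → 1/60 → 1/125 → 1/250 → 1/500 → 1/1000 → 1/2000.

1/2000s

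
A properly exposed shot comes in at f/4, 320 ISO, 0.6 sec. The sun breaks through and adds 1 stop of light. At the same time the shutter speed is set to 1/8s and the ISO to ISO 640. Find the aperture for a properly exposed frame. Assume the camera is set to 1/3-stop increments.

Scene light: 1 stop brighter.
Shutter speed: 0.6 → 0.5 → 0.4 → 0.3 → 1/4 → 1/5 → 1/6 → 1/8 — 2 1/3 stops faster (darker).
ISO: 320 → 400 → 500 → 640 — 1 stop raised (brighter).
Net so far: 1/3 stop darker. Aperture: f/4 → f/3.5.

f/3.5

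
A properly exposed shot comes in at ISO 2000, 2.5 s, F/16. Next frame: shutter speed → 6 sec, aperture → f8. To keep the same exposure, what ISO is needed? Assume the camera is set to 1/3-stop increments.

Shutter speed: 2.5 → 3.2 → 4 → 5 → 6 — 1 1/3 stops longer (brighter).
Aperture: f/16 → f/14 → f/13 → f/11 → f/10 → f/9 → f/8 — 2 stops larger aperture (brighter).
Net change so far: 3 1/3 stops brighter. Offset with the ISO: 2000 → 1600 → 1250 → 1000 → 800 → 640 → 500 → 400 → 320 → 250 → 200.

ISO 200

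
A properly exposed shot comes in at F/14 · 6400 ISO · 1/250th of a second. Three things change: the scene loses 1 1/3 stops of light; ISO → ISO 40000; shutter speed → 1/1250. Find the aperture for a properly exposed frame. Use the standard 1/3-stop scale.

Scene light: 1 1/3 stops darker.
ISO: 6400 → 8000 → 10000 → 12800 → 16000 → 20000 → 25600 → 32000 → 40000 — 2 2/3 stops higher (brighter).
Shutter speed: 1/250 → 1/320 → 1/400 → 1/500 → 1/640 → 1/800 → 1/1000 → 1/1250 — 2 1/3 stops shorter (darker).
Net so far: 1 stop darker. Aperture: f/14 → f/13 → f/11 → f/10.

f/10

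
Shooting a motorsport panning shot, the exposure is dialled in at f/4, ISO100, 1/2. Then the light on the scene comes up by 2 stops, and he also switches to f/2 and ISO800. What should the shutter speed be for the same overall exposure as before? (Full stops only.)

1/250s

Scene light: 2 stops brighter.
Aperture: f/4 → f/2.8 → f/2 — 2 stops wider (brighter).
ISO: 100 → 200 → 400 → 800 — 3 stops raised (brighter).
Net so far: 7 stops brighter. Shutter speed: 1/2 → 1/4 → 1/8 → 1/15 → 1/30 → 1/60 → 1/125 → 1/250.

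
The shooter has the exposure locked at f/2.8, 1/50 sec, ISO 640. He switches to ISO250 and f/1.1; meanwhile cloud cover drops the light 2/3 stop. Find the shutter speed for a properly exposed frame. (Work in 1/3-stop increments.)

Scene light: 2/3 stop darker.
ISO: 640 → 500 → 400 → 320 → 250 — 1 1/3 stops lower (darker).
Aperture: f/2.8 → f/2.5 → f/2.2 → f/2 → f/1.8 → f/1.6 → f/1.4 → f/1.2 → f/1.1 — 2 2/3 stops wider (brighter).
Net so far: 2/3 stop brighter. Shutter speed: 1/50 → 1/60 → 1/80.

1/80s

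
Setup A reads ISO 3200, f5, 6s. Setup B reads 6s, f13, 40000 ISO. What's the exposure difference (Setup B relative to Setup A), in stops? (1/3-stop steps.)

Aperture: f/5 → f/5.6 → f/6.3 → f/7.1 → f/8 → f/9 → f/10 → f/11 → f/13 — 2 2/3 stops smaller aperture (darker).
Shutter speed: unchanged.
ISO: 3200 → 4000 → 5000 → 6400 → 8000 → 10000 → 12800 → 16000 → 20000 → 25600 → 32000 → 40000 — 3 2/3 stops higher (brighter).
Net: −2 2/3 +3 2/3 = +1 stop.

1 stop brighter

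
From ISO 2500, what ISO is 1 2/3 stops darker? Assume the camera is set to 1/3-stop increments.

ISO: 2500 → 2000 → 1600 → 1250 → 1000 → 800 — 1 2/3 stops dropped (darker).

ISO 800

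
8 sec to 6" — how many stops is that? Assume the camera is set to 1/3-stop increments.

8 → 6 — count the steps: 1 third-stops = 1/3 stop.

1/3 stop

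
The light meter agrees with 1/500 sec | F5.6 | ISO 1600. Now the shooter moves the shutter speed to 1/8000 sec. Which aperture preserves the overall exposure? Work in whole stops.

f/1.4

Shutter speed: 1/500 → 1/1000 → 1/2000 → 1/4000 → 1/8000 — 4 stops faster (darker).
Need 4 stops brighter from the aperture: f/5.6 → f/4 → f/2.8 → f/2 → f/1.4.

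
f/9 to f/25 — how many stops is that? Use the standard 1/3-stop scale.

f/9 → f/10 → f/11 → f/13 → f/14 → f/16 → f/18 → f/20 → f/22 → f/25 — count the steps: 9 third-stops = 3 stops.

3 stops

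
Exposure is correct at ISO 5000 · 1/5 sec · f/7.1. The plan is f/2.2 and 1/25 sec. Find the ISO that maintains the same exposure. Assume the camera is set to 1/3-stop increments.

Aperture: f/7.1 → f/6.3 → f/5.6 → f/5 → f/4.5 → f/4 → f/3.5 → f/3.2 → f/2.8 → f/2.5 → f/2.2 — 3 1/3 stops wider (brighter).
Shutter speed: 1/5 → 1/6 → 1/8 → 1/10 → 1/13 → 1/15 → 1/20 → 1/25 — 2 1/3 stops faster (darker).
Net change so far: 1 stop brighter. Offset with the ISO: 5000 → 4000 → 3200 → 2500.

ISO 2500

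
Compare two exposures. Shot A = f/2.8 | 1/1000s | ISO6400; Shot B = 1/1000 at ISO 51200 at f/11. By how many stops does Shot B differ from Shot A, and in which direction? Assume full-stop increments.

Aperture: f/2.8 → f/4 → f/5.6 → f/8 → f/11 — 4 stops stopped down (darker).
Shutter speed: unchanged.
ISO: 6400 → 12800 → 25600 → 51200 — 3 stops higher (brighter).
Net: −4 +3 = −1 stop.

1 stop darker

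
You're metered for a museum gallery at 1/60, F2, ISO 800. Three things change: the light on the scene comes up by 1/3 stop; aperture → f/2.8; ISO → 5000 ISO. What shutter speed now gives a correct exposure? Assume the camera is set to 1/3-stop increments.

Scene light: 1/3 stop brighter.
Aperture: f/2 → f/2.2 → f/2.5 → f/2.8 — 1 stop smaller aperture (darker).
ISO: 800 → 1000 → 1250 → 1600 → 2000 → 2500 → 3200 → 4000 → 5000 — 2 2/3 stops higher (brighter).
Net so far: 2 stops brighter. Shutter speed: 1/60 → 1/80 → 1/100 → 1/125 → 1/160 → 1/200 → 1/250.

1/250s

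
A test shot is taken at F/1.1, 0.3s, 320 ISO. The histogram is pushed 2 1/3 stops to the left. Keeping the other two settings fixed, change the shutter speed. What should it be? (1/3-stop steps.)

Underexposed by 2 1/3 stops → need 2 1/3 stops brighter.
Shutter speed: 0.3 → 0.4 → 0.5 → 0.6 → 0.8 → 1 → 1.3 → 1.6.

1.6 s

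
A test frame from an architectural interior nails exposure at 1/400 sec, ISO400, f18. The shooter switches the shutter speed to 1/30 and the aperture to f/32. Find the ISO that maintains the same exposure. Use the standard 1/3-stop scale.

Shutter speed: 1/400 → 1/320 → 1/250 → 1/200 → 1/160 → 1/125 → 1/100 → 1/80 → 1/60 → 1/50 → 1/40 → 1/30 — 3 2/3 stops longer (brighter).
Aperture: f/18 → f/20 → f/22 → f/25 → f/29 → f/32 — 1 2/3 stops smaller aperture (darker).
Net change so far: 2 stops brighter. Offset with the ISO: 400 → 320 → 250 → 200 → 160 → 125 → 100.

ISO 100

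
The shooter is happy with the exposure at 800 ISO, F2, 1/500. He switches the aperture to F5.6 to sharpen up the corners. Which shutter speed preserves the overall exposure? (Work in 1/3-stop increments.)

1/60s

Aperture: f/2 → f/2.2 → f/2.5 → f/2.8 → f/3.2 → f/3.5 → f/4 → f/4.5 → f/5 → f/5.6 — 3 stops smaller aperture (darker).
Need 3 stops brighter from the shutter speed: 1/500 → 1/400 → 1/320 → 1/250 → 1/200 → 1/160 → 1/125 → 1/100 → 1/80 → 1/60.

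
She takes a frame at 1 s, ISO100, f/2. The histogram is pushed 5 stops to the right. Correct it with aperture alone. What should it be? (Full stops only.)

f/11

Overexposed by 5 stops → need 5 stops darker.
Aperture: f/2 → f/2.8 → f/4 → f/5.6 → f/8 → f/11.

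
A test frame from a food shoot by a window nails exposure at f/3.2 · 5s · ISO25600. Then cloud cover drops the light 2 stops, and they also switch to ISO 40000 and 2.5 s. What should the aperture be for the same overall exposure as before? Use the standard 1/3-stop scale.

Scene light: 2 stops darker.
ISO: 25600 → 32000 → 40000 — 2/3 stop raised (brighter).
Shutter speed: 5 → 4 → 3.2 → 2.5 — 1 stop shorter (darker).
Net so far: 2 1/3 stops darker. Aperture: f/3.2 → f/2.8 → f/2.5 → f/2.2 → f/2 → f/1.8 → f/1.6 → f/1.4.

f/1.4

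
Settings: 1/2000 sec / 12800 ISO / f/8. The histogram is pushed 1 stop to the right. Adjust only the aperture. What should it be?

Overexposed by 1 stop → need 1 stop darker.
Aperture: f/8 → f/11.

f/11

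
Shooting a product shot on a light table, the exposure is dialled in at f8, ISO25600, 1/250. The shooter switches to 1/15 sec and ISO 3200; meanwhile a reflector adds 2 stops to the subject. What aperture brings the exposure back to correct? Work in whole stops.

Scene light: 2 stops brighter.
Shutter speed: 1/250 → 1/125 → 1/60 → 1/30 → 1/15 — 4 stops slower (brighter).
ISO: 25600 → 12800 → 6400 → 3200 — 3 stops dropped (darker).
Net so far: 3 stops brighter. Aperture: f/8 → f/11 → f/16 → f/22.

f/22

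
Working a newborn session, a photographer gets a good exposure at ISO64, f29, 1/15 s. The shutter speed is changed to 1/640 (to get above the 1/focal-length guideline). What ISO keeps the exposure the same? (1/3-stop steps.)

ISO 2500

Shutter speed: 1/15 → 1/20 → 1/25 → 1/30 → 1/40 → 1/50 → 1/60 → 1/80 → 1/100 → 1/125 → 1/160 → 1/200 → 1/250 → 1/320 → 1/400 → 1/500 → 1/640 — 5 1/3 stops shorter (darker).
Need 5 1/3 stops brighter from the ISO: 64 → 80 → 100 → 125 → 160 → 200 → 250 → 320 → 400 → 500 → 640 → 800 → 1000 → 1250 → 1600 → 2000 → 2500.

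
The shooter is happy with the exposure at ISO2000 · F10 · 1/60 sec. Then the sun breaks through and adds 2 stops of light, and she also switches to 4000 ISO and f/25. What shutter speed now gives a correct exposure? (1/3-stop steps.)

1/80s

Scene light: 2 stops brighter.
ISO: 2000 → 2500 → 3200 → 4000 — 1 stop higher (brighter).
Aperture: f/10 → f/11 → f/13 → f/14 → f/16 → f/18 → f/20 → f/22 → f/25 — 2 2/3 stops stopped down (darker).
Net so far: 1/3 stop brighter. Shutter speed: 1/60 → 1/80.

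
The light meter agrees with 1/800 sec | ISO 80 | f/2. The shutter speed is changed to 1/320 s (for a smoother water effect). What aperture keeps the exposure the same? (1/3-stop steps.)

f/3.2

Shutter speed: 1/800 → 1/640 → 1/500 → 1/400 → 1/320 — 1 1/3 stops slower (brighter).
Need 1 1/3 stops darker from the aperture: f/2 → f/2.2 → f/2.5 → f/2.8 → f/3.2.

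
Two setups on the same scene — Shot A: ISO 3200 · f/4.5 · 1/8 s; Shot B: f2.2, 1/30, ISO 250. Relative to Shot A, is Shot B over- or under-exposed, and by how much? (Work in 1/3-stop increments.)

Aperture: f/4.5 → f/4 → f/3.5 → f/3.2 → f/2.8 → f/2.5 → f/2.2 — 2 stops wider (brighter).
Shutter speed: 1/8 → 1/10 → 1/13 → 1/15 → 1/20 → 1/25 → 1/30 — 2 stops faster (darker).
ISO: 3200 → 2500 → 2000 → 1600 → 1250 → 1000 → 800 → 640 → 500 → 400 → 320 → 250 — 3 2/3 stops dropped (darker).
Net: +2 −2 −3 2/3 = −3 2/3 stops.

3 2/3 stops darker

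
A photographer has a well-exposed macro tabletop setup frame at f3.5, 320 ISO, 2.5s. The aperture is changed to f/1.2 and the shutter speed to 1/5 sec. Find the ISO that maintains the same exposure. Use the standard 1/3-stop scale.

ISO 500

Aperture: f/3.5 → f/3.2 → f/2.8 → f/2.5 → f/2.2 → f/2 → f/1.8 → f/1.6 → f/1.4 → f/1.2 — 3 stops opened up (brighter).
Shutter speed: 2.5 → 2 → 1.6 → 1.3 → 1 → 0.8 → 0.6 → 0.5 → 0.4 → 0.3 → 1/4 → 1/5 — 3 2/3 stops shorter (darker).
Net change so far: 2/3 stop darker. Offset with the ISO: 320 → 400 → 500.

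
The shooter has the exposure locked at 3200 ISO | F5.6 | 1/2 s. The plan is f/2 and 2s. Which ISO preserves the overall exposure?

Aperture: f/5.6 → f/4 → f/2.8 → f/2 — 3 stops wider (brighter).
Shutter speed: 1/2 → 1 → 2 — 2 stops longer (brighter).
Net change so far: 5 stops brighter. Offset with the ISO: 3200 → 1600 → 800 → 400 → 200 → 100.

ISO 100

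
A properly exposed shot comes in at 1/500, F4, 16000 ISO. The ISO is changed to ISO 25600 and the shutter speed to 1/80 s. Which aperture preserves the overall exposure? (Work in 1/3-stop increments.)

f/13

ISO: 16000 → 20000 → 25600 — 2/3 stop raised (brighter).
Shutter speed: 1/500 → 1/400 → 1/320 → 1/250 → 1/200 → 1/160 → 1/125 → 1/100 → 1/80 — 2 2/3 stops slower (brighter).
Net change so far: 3 1/3 stops brighter. Offset with the aperture: f/4 → f/4.5 → f/5 → f/5.6 → f/6.3 → f/7.1 → f/8 → f/9 → f/10 → f/11 → f/13.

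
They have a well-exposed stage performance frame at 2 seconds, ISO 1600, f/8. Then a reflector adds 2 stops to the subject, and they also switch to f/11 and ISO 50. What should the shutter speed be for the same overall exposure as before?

Scene light: 2 stops brighter.
Aperture: f/8 → f/11 — 1 stop smaller aperture (darker).
ISO: 1600 → 800 → 400 → 200 → 100 → 50 — 5 stops dropped (darker).
Net so far: 4 stops darker. Shutter speed: 2 → 4 → 8 → 15 → 30.

30 s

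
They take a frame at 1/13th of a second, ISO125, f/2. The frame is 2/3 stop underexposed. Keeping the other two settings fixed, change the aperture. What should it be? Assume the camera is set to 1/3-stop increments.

Underexposed by 2/3 stop → need 2/3 stop brighter.
Aperture: f/2 → f/1.8 → f/1.6.

f/1.6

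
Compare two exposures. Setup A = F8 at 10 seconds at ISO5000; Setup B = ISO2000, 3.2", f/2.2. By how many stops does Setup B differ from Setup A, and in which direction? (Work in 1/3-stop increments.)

Aperture: f/8 → f/7.1 → f/6.3 → f/5.6 → f/5 → f/4.5 → f/4 → f/3.5 → f/3.2 → f/2.8 → f/2.5 → f/2.2 — 3 2/3 stops larger aperture (brighter).
Shutter speed: 10 → 8 → 6 → 5 → 4 → 3.2 — 1 2/3 stops shorter (darker).
ISO: 5000 → 4000 → 3200 → 2500 → 2000 — 1 1/3 stops lower (darker).
Net: +3 2/3 −1 2/3 −1 1/3 = +2/3 stops.

2/3 stop brighter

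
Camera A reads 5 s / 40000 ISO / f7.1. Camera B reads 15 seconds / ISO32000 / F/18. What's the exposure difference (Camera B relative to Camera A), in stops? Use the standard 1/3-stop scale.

1 1/3 stops darker

Aperture: f/7.1 → f/8 → f/9 → f/10 → f/11 → f/13 → f/14 → f/16 → f/18 — 2 2/3 stops narrower (darker).
Shutter speed: 5 → 6 → 8 → 10 → 13 → 15 — 1 2/3 stops slower (brighter).
ISO: 40000 → 32000 — 1/3 stop dropped (darker).
Net: −2 2/3 +1 2/3 −1/3 = −1 1/3 stops.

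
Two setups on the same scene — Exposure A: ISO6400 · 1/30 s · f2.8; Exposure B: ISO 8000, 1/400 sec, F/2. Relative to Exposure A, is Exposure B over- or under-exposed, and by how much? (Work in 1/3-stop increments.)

Aperture: f/2.8 → f/2.5 → f/2.2 → f/2 — 1 stop opened up (brighter).
Shutter speed: 1/30 → 1/40 → 1/50 → 1/60 → 1/80 → 1/100 → 1/125 → 1/160 → 1/200 → 1/250 → 1/320 → 1/400 — 3 2/3 stops shorter (darker).
ISO: 6400 → 8000 — 1/3 stop higher (brighter).
Net: +1 −3 2/3 +1/3 = −2 1/3 stops.

2 1/3 stops darker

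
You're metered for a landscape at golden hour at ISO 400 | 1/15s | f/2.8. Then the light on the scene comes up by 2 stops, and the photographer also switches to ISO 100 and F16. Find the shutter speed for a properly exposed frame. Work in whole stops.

2 s

Scene light: 2 stops brighter.
ISO: 400 → 200 → 100 — 2 stops lower (darker).
Aperture: f/2.8 → f/4 → f/5.6 → f/8 → f/11 → f/16 — 5 stops narrower (darker).
Net so far: 5 stops darker. Shutter speed: 1/15 → 1/8 → 1/4 → 1/2 → 1 → 2.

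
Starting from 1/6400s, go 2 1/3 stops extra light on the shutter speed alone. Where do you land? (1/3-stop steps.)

1/1250s

Shutter speed: 1/6400 → 1/5000 → 1/4000 → 1/3200 → 1/2500 → 1/2000 → 1/1600 → 1/1250 — 2 1/3 stops longer (brighter).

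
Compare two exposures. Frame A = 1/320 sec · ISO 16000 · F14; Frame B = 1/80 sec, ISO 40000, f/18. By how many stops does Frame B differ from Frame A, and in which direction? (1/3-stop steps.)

2 2/3 stops brighter

Aperture: f/14 → f/16 → f/18 — 2/3 stop narrower (darker).
Shutter speed: 1/320 → 1/250 → 1/200 → 1/160 → 1/125 → 1/100 → 1/80 — 2 stops longer (brighter).
ISO: 16000 → 20000 → 25600 → 32000 → 40000 — 1 1/3 stops raised (brighter).
Net: −2/3 +2 +1 1/3 = +2 2/3 stops.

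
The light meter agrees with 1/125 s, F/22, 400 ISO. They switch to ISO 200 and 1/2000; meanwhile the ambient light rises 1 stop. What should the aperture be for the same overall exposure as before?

f/5.6

Scene light: 1 stop brighter.
ISO: 400 → 200 — 1 stop dropped (darker).
Shutter speed: 1/125 → 1/250 → 1/500 → 1/1000 → 1/2000 — 4 stops faster (darker).
Net so far: 4 stops darker. Aperture: f/22 → f/16 → f/11 → f/8 → f/5.6.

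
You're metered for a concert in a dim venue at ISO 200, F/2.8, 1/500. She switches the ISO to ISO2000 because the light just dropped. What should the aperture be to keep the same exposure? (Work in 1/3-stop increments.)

f/9

ISO: 200 → 250 → 320 → 400 → 500 → 640 → 800 → 1000 → 1250 → 1600 → 2000 — 3 1/3 stops raised (brighter).
Need 3 1/3 stops darker from the aperture: f/2.8 → f/3.2 → f/3.5 → f/4 → f/4.5 → f/5 → f/5.6 → f/6.3 → f/7.1 → f/8 → f/9.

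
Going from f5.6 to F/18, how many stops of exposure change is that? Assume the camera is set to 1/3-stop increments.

3 1/3 stops

f/5.6 → f/6.3 → f/7.1 → f/8 → f/9 → f/10 → f/11 → f/13 → f/14 → f/16 → f/18 — count the steps: 10 third-stops = 3 1/3 stops.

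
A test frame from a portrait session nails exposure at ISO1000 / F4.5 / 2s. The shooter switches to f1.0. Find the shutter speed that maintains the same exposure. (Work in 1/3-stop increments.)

1/10s

Aperture: f/4.5 → f/4 → f/3.5 → f/3.2 → f/2.8 → f/2.5 → f/2.2 → f/2 → f/1.8 → f/1.6 → f/1.4 → f/1.2 → f/1.1 → f/1.0 — 4 1/3 stops opened up (brighter).
Need 4 1/3 stops darker from the shutter speed: 2 → 1.6 → 1.3 → 1 → 0.8 → 0.6 → 0.5 → 0.4 → 0.3 → 1/4 → 1/5 → 1/6 → 1/8 → 1/10.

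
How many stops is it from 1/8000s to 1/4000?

1/8000 → 1/4000 — count the steps: 1 stop.

1 stop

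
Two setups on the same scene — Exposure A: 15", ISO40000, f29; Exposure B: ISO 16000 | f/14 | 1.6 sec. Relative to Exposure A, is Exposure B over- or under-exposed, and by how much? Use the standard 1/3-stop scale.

Aperture: f/29 → f/25 → f/22 → f/20 → f/18 → f/16 → f/14 — 2 stops larger aperture (brighter).
Shutter speed: 15 → 13 → 10 → 8 → 6 → 5 → 4 → 3.2 → 2.5 → 2 → 1.6 — 3 1/3 stops faster (darker).
ISO: 40000 → 32000 → 25600 → 20000 → 16000 — 1 1/3 stops dropped (darker).
Net: +2 −3 1/3 −1 1/3 = −2 2/3 stops.

2 2/3 stops darker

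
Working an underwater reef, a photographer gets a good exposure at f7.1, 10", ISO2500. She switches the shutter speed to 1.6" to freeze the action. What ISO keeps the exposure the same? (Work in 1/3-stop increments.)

Shutter speed: 10 → 8 → 6 → 5 → 4 → 3.2 → 2.5 → 2 → 1.6 — 2 2/3 stops shorter (darker).
Need 2 2/3 stops brighter from the ISO: 2500 → 3200 → 4000 → 5000 → 6400 → 8000 → 10000 → 12800 → 16000.

ISO 16000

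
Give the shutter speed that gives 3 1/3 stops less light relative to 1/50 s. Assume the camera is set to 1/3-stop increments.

Shutter speed: 1/50 → 1/60 → 1/80 → 1/100 → 1/125 → 1/160 → 1/200 → 1/250 → 1/320 → 1/400 → 1/500 — 3 1/3 stops faster (darker).

1/500s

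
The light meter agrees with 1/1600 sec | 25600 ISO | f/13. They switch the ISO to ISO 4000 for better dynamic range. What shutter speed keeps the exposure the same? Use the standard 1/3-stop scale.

ISO: 25600 → 20000 → 16000 → 12800 → 10000 → 8000 → 6400 → 5000 → 4000 — 2 2/3 stops dropped (darker).
Need 2 2/3 stops brighter from the shutter speed: 1/1600 → 1/1250 → 1/1000 → 1/800 → 1/640 → 1/500 → 1/400 → 1/320 → 1/250.

1/250s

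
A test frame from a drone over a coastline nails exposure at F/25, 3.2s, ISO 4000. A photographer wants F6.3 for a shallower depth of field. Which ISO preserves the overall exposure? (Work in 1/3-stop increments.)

Aperture: f/25 → f/22 → f/20 → f/18 → f/16 → f/14 → f/13 → f/11 → f/10 → f/9 → f/8 → f/7.1 → f/6.3 — 4 stops opened up (brighter).
Need 4 stops darker from the ISO: 4000 → 3200 → 2500 → 2000 → 1600 → 1250 → 1000 → 800 → 640 → 500 → 400 → 320 → 250.

ISO 250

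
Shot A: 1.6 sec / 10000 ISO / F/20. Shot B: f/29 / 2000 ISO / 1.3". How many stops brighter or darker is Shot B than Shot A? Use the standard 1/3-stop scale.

3 2/3 stops darker

Aperture: f/20 → f/22 → f/25 → f/29 — 1 stop narrower (darker).
Shutter speed: 1.6 → 1.3 — 1/3 stop faster (darker).
ISO: 10000 → 8000 → 6400 → 5000 → 4000 → 3200 → 2500 → 2000 — 2 1/3 stops lower (darker).
Net: −1 −1/3 −2 1/3 = −3 2/3 stops.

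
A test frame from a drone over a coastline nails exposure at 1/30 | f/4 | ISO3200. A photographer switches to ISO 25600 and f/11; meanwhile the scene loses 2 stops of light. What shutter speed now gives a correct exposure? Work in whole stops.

1/8s

Scene light: 2 stops darker.
ISO: 3200 → 6400 → 12800 → 25600 — 3 stops raised (brighter).
Aperture: f/4 → f/5.6 → f/8 → f/11 — 3 stops stopped down (darker).
Net so far: 2 stops darker. Shutter speed: 1/30 → 1/15 → 1/8.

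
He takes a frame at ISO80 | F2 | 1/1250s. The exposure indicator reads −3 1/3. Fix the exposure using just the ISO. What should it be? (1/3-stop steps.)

ISO 800

Underexposed by 3 1/3 stops → need 3 1/3 stops brighter.
ISO: 80 → 100 → 125 → 160 → 200 → 250 → 320 → 400 → 500 → 640 → 800.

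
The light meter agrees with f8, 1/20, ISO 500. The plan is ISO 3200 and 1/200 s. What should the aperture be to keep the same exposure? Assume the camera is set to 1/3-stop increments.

ISO: 500 → 640 → 800 → 1000 → 1250 → 1600 → 2000 → 2500 → 3200 — 2 2/3 stops higher (brighter).
Shutter speed: 1/20 → 1/25 → 1/30 → 1/40 → 1/50 → 1/60 → 1/80 → 1/100 → 1/125 → 1/160 → 1/200 — 3 1/3 stops faster (darker).
Net change so far: 2/3 stop darker. Offset with the aperture: f/8 → f/7.1 → f/6.3.

f/6.3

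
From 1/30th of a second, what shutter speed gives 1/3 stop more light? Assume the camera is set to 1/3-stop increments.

Shutter speed: 1/30 → 1/25 — 1/3 stop slower (brighter).

1/25s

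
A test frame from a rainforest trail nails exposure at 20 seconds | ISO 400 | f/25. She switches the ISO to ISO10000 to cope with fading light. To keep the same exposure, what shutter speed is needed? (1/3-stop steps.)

ISO: 400 → 500 → 640 → 800 → 1000 → 1250 → 1600 → 2000 → 2500 → 3200 → 4000 → 5000 → 6400 → 8000 → 10000 — 4 2/3 stops raised (brighter).
Need 4 2/3 stops darker from the shutter speed: 20 → 15 → 13 → 10 → 8 → 6 → 5 → 4 → 3.2 → 2.5 → 2 → 1.6 → 1.3 → 1 → 0.8.

0.8 s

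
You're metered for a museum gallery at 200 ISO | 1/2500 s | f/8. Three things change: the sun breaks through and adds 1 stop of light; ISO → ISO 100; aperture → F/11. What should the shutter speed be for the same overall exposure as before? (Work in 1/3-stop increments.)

Scene light: 1 stop brighter.
ISO: 200 → 160 → 125 → 100 — 1 stop lower (darker).
Aperture: f/8 → f/9 → f/10 → f/11 — 1 stop stopped down (darker).
Net so far: 1 stop darker. Shutter speed: 1/2500 → 1/2000 → 1/1600 → 1/1250.

1/1250s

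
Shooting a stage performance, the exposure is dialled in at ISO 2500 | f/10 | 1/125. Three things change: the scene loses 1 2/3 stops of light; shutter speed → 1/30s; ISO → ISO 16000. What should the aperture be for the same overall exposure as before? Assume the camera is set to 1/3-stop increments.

Scene light: 1 2/3 stops darker.
Shutter speed: 1/125 → 1/100 → 1/80 → 1/60 → 1/50 → 1/40 → 1/30 — 2 stops slower (brighter).
ISO: 2500 → 3200 → 4000 → 5000 → 6400 → 8000 → 10000 → 12800 → 16000 — 2 2/3 stops raised (brighter).
Net so far: 3 stops brighter. Aperture: f/10 → f/11 → f/13 → f/14 → f/16 → f/18 → f/20 → f/22 → f/25 → f/29.

f/29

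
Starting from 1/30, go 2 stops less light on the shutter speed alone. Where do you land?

1/125s

Shutter speed: 1/30 → 1/60 → 1/125 — 2 stops faster (darker).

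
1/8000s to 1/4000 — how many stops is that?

1 stop

1/8000 → 1/4000 — count the steps: 1 stop.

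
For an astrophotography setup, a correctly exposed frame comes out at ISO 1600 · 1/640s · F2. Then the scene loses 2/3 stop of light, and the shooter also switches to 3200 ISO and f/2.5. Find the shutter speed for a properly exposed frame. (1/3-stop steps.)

Scene light: 2/3 stop darker.
ISO: 1600 → 2000 → 2500 → 3200 — 1 stop higher (brighter).
Aperture: f/2 → f/2.2 → f/2.5 — 2/3 stop narrower (darker).
Net so far: 1/3 stop darker. Shutter speed: 1/640 → 1/500.

1/500s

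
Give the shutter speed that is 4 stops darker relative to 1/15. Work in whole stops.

1/250s

Shutter speed: 1/15 → 1/30 → 1/60 → 1/125 → 1/250 — 4 stops shorter (darker).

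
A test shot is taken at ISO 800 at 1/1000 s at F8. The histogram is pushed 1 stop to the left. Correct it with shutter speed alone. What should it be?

1/500s

Underexposed by 1 stop → need 1 stop brighter.
Shutter speed: 1/1000 → 1/500.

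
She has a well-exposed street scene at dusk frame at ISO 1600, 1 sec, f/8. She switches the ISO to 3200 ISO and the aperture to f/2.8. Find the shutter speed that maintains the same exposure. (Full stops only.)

ISO: 1600 → 3200 — 1 stop higher (brighter).
Aperture: f/8 → f/5.6 → f/4 → f/2.8 — 3 stops wider (brighter).
Net change so far: 4 stops brighter. Offset with the shutter speed: 1 → 1/2 → 1/4 → 1/8 → 1/15.

1/15s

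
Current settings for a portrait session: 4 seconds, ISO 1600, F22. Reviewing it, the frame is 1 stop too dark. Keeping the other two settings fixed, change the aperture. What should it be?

f/16

Underexposed by 1 stop → need 1 stop brighter.
Aperture: f/22 → f/16.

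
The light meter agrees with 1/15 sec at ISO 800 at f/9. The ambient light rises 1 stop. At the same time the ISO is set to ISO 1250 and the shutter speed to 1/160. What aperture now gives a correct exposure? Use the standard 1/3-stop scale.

Scene light: 1 stop brighter.
ISO: 800 → 1000 → 1250 — 2/3 stop raised (brighter).
Shutter speed: 1/15 → 1/20 → 1/25 → 1/30 → 1/40 → 1/50 → 1/60 → 1/80 → 1/100 → 1/125 → 1/160 — 3 1/3 stops faster (darker).
Net so far: 1 2/3 stops darker. Aperture: f/9 → f/8 → f/7.1 → f/6.3 → f/5.6 → f/5.

f/5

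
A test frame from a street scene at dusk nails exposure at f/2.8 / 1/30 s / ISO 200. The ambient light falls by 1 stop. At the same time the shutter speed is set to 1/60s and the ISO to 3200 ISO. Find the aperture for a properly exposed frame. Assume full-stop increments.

Scene light: 1 stop darker.
Shutter speed: 1/30 → 1/60 — 1 stop faster (darker).
ISO: 200 → 400 → 800 → 1600 → 3200 — 4 stops raised (brighter).
Net so far: 2 stops brighter. Aperture: f/2.8 → f/4 → f/5.6.

f/5.6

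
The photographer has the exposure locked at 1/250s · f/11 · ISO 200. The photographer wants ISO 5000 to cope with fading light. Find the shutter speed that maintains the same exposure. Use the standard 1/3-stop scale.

ISO: 200 → 250 → 320 → 400 → 500 → 640 → 800 → 1000 → 1250 → 1600 → 2000 → 2500 → 3200 → 4000 → 5000 — 4 2/3 stops higher (brighter).
Need 4 2/3 stops darker from the shutter speed: 1/250 → 1/320 → 1/400 → 1/500 → 1/640 → 1/800 → 1/1000 → 1/1250 → 1/1600 → 1/2000 → 1/2500 → 1/3200 → 1/4000 → 1/5000 → 1/6400.

1/6400s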